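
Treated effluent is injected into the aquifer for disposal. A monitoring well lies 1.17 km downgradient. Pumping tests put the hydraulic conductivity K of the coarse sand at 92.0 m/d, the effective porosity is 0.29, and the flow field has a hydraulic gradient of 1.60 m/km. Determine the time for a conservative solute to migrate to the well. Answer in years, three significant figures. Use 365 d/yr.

6.32 years

Specific discharge q = 92.0 × 0.0016 = 0.1472 m/d
v = Ki/n = 92.0·0.0016/0.29 = 0.5076 m/d
L = 1.17 km = 1170 m
t = L / v = 1170 / 0.5076 = 2305 d
   = 2305 / 365 = 6.32 yr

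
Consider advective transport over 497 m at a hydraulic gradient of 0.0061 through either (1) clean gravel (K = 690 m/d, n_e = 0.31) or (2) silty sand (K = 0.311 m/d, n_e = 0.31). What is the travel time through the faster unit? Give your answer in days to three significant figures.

Unit 1 (clean gravel): v = 690×0.0061/0.31 = 13.58 m/d, t = 497/13.58 = 36.60 d
Unit 2 (silty sand): v = 0.311×0.0061/0.31 = 0.006120 m/d, t = 497/0.006120 = 81210 d
Faster unit: t = 36.6 d

36.6 days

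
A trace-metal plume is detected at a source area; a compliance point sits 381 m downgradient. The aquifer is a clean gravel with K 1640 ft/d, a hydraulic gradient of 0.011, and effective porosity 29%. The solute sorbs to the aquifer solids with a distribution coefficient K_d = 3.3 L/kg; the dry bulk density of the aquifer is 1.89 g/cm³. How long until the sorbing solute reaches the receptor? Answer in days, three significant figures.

452 days

K = 1640 ft/d × 0.3048 = 499.9 m/d
Darcy flux q = K·i = 499.9 × 0.011 = 5.499 m/d
v_s = q/n_e = 5.499/0.29 = 18.96 m/d
Retardation R = 1 + ρ_b·K_d/n = 1 + 1.89×3.3/0.29 = 22.51
Contaminant velocity v_c = v/R = 18.96/22.51 = 0.8424 m/d
t = L/v_c = 381/0.8424 = 452.3 d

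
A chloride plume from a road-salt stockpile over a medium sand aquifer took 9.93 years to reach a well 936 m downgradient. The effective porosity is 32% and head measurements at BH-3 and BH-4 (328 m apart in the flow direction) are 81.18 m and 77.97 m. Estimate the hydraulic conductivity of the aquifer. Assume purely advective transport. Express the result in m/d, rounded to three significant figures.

Hydraulic gradient i = (81.18 − 77.97) / 328 = 3.21 / 328 = 0.009787
t = 9.93 years = 3624 d
v = L / t = 936 / 3624 = 0.2582 m/d
K = v · n / i = 0.2582 × 0.32 / 0.009787 = 8.44 m/d

8.44 m/d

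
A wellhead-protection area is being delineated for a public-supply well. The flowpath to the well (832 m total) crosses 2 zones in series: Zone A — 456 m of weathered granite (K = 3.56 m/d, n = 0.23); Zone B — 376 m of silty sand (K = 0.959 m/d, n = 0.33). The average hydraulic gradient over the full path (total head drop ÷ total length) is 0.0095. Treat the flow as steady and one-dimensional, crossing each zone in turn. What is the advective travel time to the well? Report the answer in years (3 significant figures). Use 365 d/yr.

41.3 years

For zones in series the flux q is common to all zones; the equivalent conductivity is the harmonic (thickness-weighted) mean, K_eq = L_total / Σ(L_j/K_j).
Σ(L/K) = 456/3.56 + 376/0.959 = 128.1 + 392.1 = 520.2 d
K_eq = L_total / Σ(L/K) = 832 / 520.2 = 1.599 m/d
q = K_eq · i = 1.599 × 0.0095 = 0.01520 m/d (same in every zone)
Zone A: v = q/n = 0.01520/0.23 = 0.06607 m/d → t_A = 456/0.06607 = 6902 d
Zone B: v = q/n = 0.01520/0.33 = 0.04605 m/d → t_B = 376/0.04605 = 8166 d
Total t = 6902 + 8166 = 15070 d
   = 15070 / 365 = 41.3 yr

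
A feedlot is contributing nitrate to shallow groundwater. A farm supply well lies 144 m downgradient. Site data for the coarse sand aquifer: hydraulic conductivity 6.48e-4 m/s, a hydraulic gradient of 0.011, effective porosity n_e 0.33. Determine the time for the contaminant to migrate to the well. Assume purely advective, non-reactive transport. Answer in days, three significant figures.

K = 6.48e-4 m/s × 86400 s/d = 55.99 m/d
Darcy flux q = K·i = 55.99 × 0.011 = 0.6159 m/d
Average linear velocity = 0.6159 / 0.33 = 1.866 m/d
t = L / v = 144 / 1.866 = 77.16 d

77.2 days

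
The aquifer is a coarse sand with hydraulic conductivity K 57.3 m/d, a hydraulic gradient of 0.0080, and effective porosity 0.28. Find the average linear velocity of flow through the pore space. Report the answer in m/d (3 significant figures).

1.64 m/d

Specific discharge q = 57.3 × 0.0080 = 0.4584 m/d
v = Ki/n = 57.3·0.0080/0.28 = 1.637 m/d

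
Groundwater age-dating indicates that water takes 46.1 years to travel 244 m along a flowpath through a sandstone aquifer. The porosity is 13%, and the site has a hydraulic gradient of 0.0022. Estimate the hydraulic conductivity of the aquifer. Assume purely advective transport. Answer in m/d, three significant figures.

t = 46.1 years = 16830 d
v = L / t = 244 / 16830 = 0.01450 m/d
K = v · n / i = 0.01450 × 0.13 / 0.0022 = 0.857 m/d

0.857 m/d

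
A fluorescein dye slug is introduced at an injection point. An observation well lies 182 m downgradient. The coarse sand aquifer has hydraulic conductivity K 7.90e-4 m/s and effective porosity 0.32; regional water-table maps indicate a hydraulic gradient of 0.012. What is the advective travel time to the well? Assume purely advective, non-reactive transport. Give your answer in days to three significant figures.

K = 7.90e-4 m/s × 86400 s/d = 68.26 m/d
Darcy flux q = K·i = 68.26 × 0.012 = 0.8191 m/d
v_s = q/n_e = 0.8191/0.32 = 2.560 m/d
t = L / v = 182 / 2.560 = 71.10 d

71.1 days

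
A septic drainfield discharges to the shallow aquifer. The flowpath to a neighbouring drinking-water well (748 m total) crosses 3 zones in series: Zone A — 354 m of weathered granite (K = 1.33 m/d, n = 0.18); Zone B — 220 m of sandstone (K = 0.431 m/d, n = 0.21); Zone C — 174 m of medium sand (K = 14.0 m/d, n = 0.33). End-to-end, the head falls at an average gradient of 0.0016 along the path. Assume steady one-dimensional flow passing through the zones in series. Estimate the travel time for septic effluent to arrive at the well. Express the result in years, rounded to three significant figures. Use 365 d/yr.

302 years

Steady 1-D flow in series ⇒ the Darcy flux q is identical in every zone and the zone head losses add (resistances L/K in series).
Σ(L/K) = 354/1.33 + 220/0.431 + 174/14.0 = 266.2 + 510.4 + 12.43 = 789.0 d
K_eq = L_total / Σ(L/K) = 748 / 789.0 = 0.9480 m/d
q = K_eq · i = 0.9480 × 0.0016 = 0.001517 m/d (same in every zone)
Zone A: v = q/n = 0.001517/0.18 = 0.008427 m/d → t_A = 354/0.008427 = 42010 d
Zone B: v = q/n = 0.001517/0.21 = 0.007223 m/d → t_B = 220/0.007223 = 30460 d
Zone C: v = q/n = 0.001517/0.33 = 0.004596 m/d → t_C = 174/0.004596 = 37860 d
Total t = 42010 + 30460 + 37860 = 110300 d
   = 110300 / 365 = 302 yr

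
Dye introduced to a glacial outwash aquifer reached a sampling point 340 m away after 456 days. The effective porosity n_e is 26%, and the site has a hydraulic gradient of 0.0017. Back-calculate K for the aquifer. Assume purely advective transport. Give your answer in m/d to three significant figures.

v = L / t = 340 / 456 = 0.7456 m/d
K = v · n / i = 0.7456 × 0.26 / 0.0017 = 114 m/d

114 m/d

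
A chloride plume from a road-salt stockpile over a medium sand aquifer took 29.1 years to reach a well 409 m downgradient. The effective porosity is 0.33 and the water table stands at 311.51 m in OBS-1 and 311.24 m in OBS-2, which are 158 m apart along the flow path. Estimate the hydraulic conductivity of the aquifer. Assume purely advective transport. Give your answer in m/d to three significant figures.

7.44 m/d

Hydraulic gradient i = (311.51 − 311.24) / 158 = 0.27 / 158 = 0.001709
t = 29.1 years = 10620 d
v = L / t = 409 / 10620 = 0.03851 m/d
K = v · n / i = 0.03851 × 0.33 / 0.001709 = 7.44 m/d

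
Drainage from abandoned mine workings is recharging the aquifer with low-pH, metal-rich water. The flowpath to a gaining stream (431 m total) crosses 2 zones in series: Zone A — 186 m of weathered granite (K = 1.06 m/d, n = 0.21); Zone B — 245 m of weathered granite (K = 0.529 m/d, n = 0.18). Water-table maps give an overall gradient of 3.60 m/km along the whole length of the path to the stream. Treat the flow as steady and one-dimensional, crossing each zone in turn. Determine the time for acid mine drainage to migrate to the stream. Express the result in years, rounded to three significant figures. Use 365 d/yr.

Continuity: the same q passes through each zone, so ΔH = q·Σ(L_j/K_j) — the zones act as resistances in series.
Σ(L/K) = 186/1.06 + 245/0.529 = 175.5 + 463.1 = 638.6 d
K_eq = L_total / Σ(L/K) = 431 / 638.6 = 0.6749 m/d
q = K_eq · i = 0.6749 × 0.0036 = 0.002430 m/d (same in every zone)
Zone A: v = q/n = 0.002430/0.21 = 0.01157 m/d → t_A = 186/0.01157 = 16080 d
Zone B: v = q/n = 0.002430/0.18 = 0.01350 m/d → t_B = 245/0.01350 = 18150 d
Total t = 16080 + 18150 = 34230 d
   = 34230 / 365 = 93.8 yr

93.8 years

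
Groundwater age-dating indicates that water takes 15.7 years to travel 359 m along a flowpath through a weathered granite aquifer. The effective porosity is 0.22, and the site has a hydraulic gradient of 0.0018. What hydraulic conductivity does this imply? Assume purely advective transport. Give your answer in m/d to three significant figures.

7.66 m/d

t = 15.7 years = 5731 d
v = L / t = 359 / 5731 = 0.06265 m/d
K = v · n / i = 0.06265 × 0.22 / 0.0018 = 7.66 m/d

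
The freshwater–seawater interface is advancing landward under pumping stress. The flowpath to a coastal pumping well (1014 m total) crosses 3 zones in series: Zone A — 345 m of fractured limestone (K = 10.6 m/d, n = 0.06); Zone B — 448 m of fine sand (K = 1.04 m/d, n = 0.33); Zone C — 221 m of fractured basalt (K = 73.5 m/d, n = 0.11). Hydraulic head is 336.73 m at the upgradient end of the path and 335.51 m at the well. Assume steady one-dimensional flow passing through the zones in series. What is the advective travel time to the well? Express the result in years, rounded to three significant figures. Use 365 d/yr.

Total head drop ΔH = 336.73 − 335.51 = 1.22 m
Continuity: the same q passes through each zone, so ΔH = q·Σ(L_j/K_j) — the zones act as resistances in series.
Σ(L/K) = 345/10.6 + 448/1.04 + 221/73.5 = 32.55 + 430.8 + 3.007 = 466.3 d
q = ΔH / Σ(L/K) = 1.22 / 466.3 = 0.002616 m/d (same in every zone)
Zone A: v = q/n = 0.002616/0.06 = 0.04360 m/d → t_A = 345/0.04360 = 7912 d
Zone B: v = q/n = 0.002616/0.33 = 0.007928 m/d → t_B = 448/0.007928 = 56510 d
Zone C: v = q/n = 0.002616/0.11 = 0.02378 m/d → t_C = 221/0.02378 = 9292 d
Total t = 7912 + 56510 + 9292 = 73710 d
   = 73710 / 365 = 202 yr

202 years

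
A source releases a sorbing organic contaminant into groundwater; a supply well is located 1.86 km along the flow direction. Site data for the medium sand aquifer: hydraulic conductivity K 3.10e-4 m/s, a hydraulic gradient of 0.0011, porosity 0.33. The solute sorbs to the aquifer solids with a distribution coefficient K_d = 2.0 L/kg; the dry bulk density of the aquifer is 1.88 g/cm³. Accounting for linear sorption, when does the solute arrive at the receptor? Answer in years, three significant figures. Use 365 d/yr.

707 years

K = 3.10e-4 m/s × 86400 s/d = 26.78 m/d
Darcy flux q = K·i = 26.78 × 0.0011 = 0.02946 m/d
v_s = q/n_e = 0.02946/0.33 = 0.08928 m/d
Retardation R = 1 + ρ_b·K_d/n = 1 + 1.88×2.0/0.33 = 12.39
Contaminant velocity v_c = v/R = 0.08928/12.39 = 0.007204 m/d
L = 1.86 km = 1860 m
t = L/v_c = 1860/0.007204 = 258200 d
   = 258200/365 = 707 yr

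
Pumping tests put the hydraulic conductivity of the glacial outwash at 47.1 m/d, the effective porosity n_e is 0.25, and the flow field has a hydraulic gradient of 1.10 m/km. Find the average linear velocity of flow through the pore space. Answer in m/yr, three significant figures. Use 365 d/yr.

75.6 m/yr

Darcy flux q = K·i = 47.1 × 0.0011 = 0.05181 m/d
Average linear velocity = 0.05181 / 0.25 = 0.2072 m/d
   = 0.2072 × 365 = 75.6 m/yr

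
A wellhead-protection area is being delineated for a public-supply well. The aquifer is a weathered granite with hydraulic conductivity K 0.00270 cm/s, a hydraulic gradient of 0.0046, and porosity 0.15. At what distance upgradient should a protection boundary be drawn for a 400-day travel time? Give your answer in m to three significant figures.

28.6 m

K = 0.00270 cm/s × 864 = 2.333 m/d
Specific discharge q = 2.333 × 0.0046 = 0.01073 m/d
Average linear velocity = 0.01073 / 0.15 = 0.07154 m/d
L = v × T = 0.07154 × 400 = 28.62 m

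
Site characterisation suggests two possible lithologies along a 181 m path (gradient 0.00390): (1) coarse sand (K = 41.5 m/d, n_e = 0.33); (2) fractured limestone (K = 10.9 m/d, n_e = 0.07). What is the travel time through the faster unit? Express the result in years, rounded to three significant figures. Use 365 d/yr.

Unit 1 (coarse sand): v = 41.5×0.0039/0.33 = 0.4905 m/d, t = 181/0.4905 = 369.0 d
Unit 2 (fractured limestone): v = 10.9×0.0039/0.07 = 0.6073 m/d, t = 181/0.6073 = 298.0 d
Faster: 298.0 d / 365 = 0.817 yr

0.817 years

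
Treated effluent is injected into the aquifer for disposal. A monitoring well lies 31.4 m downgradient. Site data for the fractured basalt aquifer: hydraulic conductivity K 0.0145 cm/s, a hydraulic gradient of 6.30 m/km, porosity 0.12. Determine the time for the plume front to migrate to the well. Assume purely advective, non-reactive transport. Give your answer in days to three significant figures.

47.7 days

K = 0.0145 cm/s × 864 = 12.53 m/d
Specific discharge q = 12.53 × 0.0063 = 0.07893 m/d
v = Ki/n = 12.53·0.0063/0.12 = 0.6577 m/d
t = L / v = 31.4 / 0.6577 = 47.74 d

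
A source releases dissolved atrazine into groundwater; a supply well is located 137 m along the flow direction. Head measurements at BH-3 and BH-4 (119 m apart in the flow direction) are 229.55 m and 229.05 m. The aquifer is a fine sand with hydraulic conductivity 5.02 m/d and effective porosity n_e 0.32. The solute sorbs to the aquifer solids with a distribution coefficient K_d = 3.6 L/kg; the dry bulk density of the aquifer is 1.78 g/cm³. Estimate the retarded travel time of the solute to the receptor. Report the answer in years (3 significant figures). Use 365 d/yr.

120 years

Hydraulic gradient i = (229.55 − 229.05) / 119 = 0.50 / 119 = 0.004202
Specific discharge q = 5.02 × 0.004202 = 0.02109 m/d
Average linear velocity = 0.02109 / 0.32 = 0.06591 m/d
Retardation R = 1 + ρ_b·K_d/n = 1 + 1.78×3.6/0.32 = 21.03
Contaminant velocity v_c = v/R = 0.06591/21.03 = 0.003135 m/d
t = L/v_c = 137/0.003135 = 43700 d
   = 43700/365 = 120 yr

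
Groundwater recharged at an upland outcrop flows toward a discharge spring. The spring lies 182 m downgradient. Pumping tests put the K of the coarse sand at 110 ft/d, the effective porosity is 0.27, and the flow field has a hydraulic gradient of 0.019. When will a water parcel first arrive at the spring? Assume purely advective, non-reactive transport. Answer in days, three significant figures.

K = 110 ft/d × 0.3048 = 33.53 m/d
Darcy flux q = K·i = 33.53 × 0.019 = 0.6370 m/d
Average linear velocity = 0.6370 / 0.27 = 2.359 m/d
t = L / v = 182 / 2.359 = 77.14 d

77.1 days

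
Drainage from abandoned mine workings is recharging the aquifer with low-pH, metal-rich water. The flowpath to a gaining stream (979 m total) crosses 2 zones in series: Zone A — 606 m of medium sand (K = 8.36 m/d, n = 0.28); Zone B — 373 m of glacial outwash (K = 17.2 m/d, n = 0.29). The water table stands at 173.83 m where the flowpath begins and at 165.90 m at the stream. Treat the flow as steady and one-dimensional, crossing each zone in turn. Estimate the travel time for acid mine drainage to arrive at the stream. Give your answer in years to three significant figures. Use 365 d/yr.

9.04 years

Total head drop ΔH = 173.83 − 165.90 = 7.93 m
Continuity: the same q passes through each zone, so ΔH = q·Σ(L_j/K_j) — the zones act as resistances in series.
Σ(L/K) = 606/8.36 + 373/17.2 = 72.49 + 21.69 = 94.17 d
q = ΔH / Σ(L/K) = 7.93 / 94.17 = 0.08421 m/d (same in every zone)
Zone A: v = q/n = 0.08421/0.28 = 0.3007 m/d → t_A = 606/0.3007 = 2015 d
Zone B: v = q/n = 0.08421/0.29 = 0.2904 m/d → t_B = 373/0.2904 = 1285 d
Total t = 2015 + 1285 = 3300 d
   = 3300 / 365 = 9.04 yr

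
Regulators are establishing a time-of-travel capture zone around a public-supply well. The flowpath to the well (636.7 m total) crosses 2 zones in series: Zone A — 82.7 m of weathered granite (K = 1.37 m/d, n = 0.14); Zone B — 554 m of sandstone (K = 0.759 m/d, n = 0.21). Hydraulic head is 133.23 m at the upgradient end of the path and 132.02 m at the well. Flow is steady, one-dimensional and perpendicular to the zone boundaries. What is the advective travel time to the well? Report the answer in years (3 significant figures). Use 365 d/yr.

Total head drop ΔH = 133.23 − 132.02 = 1.21 m
Continuity: the same q passes through each zone, so ΔH = q·Σ(L_j/K_j) — the zones act as resistances in series.
Σ(L/K) = 82.7/1.37 + 554/0.759 = 60.36 + 729.9 = 790.3 d
q = ΔH / Σ(L/K) = 1.21 / 790.3 = 0.001531 m/d (same in every zone)
Zone A: v = q/n = 0.001531/0.14 = 0.01094 m/d → t_A = 82.7/0.01094 = 7562 d
Zone B: v = q/n = 0.001531/0.21 = 0.007291 m/d → t_B = 554/0.007291 = 75980 d
Total t = 7562 + 75980 = 83550 d
   = 83550 / 365 = 229 yr

229 years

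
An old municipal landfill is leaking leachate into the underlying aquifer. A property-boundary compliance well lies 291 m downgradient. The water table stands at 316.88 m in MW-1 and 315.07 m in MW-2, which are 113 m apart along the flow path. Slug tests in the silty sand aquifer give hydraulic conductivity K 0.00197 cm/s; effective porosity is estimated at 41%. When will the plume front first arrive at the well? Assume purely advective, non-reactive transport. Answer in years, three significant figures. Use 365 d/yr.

12.0 years

Hydraulic gradient i = (316.88 − 315.07) / 113 = 1.81 / 113 = 0.01602
K = 0.00197 cm/s × 864 = 1.702 m/d
q = Ki = 1.702 × 0.01602 = 0.02726 m/d
Average linear velocity = 0.02726 / 0.41 = 0.06650 m/d
t = L / v = 291 / 0.06650 = 4376 d
   = 4376 / 365 = 12.0 yr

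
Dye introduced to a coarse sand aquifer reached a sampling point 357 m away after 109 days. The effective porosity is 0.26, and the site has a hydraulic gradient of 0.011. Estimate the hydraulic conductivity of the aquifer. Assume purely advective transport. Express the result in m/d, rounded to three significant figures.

77.4 m/d

v = L / t = 357 / 109 = 3.275 m/d
K = v · n / i = 3.275 × 0.26 / 0.011 = 77.4 m/d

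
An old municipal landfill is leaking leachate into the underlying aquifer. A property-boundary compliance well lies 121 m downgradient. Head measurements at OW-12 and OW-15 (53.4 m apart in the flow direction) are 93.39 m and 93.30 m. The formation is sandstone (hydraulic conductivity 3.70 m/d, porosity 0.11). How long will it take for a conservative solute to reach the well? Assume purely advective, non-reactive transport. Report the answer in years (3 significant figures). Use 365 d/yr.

5.85 years

Hydraulic gradient i = (93.39 − 93.30) / 53.4 = 0.09 / 53.4 = 0.001685
q = Ki = 3.70 × 0.001685 = 0.006236 m/d
v = Ki/n = 3.70·0.001685/0.11 = 0.05669 m/d
t = L / v = 121 / 0.05669 = 2134 d
   = 2134 / 365 = 5.85 yr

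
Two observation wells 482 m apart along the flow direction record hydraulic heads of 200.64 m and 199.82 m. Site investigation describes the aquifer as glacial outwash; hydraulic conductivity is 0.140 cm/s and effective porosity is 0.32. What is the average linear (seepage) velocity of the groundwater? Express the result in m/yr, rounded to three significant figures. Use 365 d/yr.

235 m/yr

Hydraulic gradient i = (200.64 − 199.82) / 482 = 0.82 / 482 = 0.001701
K = 0.140 cm/s × 864 = 121.0 m/d
Darcy flux q = K·i = 121.0 × 0.001701 = 0.2058 m/d
v = Ki/n = 121.0·0.001701/0.32 = 0.6431 m/d
   = 0.6431 × 365 = 235 m/yr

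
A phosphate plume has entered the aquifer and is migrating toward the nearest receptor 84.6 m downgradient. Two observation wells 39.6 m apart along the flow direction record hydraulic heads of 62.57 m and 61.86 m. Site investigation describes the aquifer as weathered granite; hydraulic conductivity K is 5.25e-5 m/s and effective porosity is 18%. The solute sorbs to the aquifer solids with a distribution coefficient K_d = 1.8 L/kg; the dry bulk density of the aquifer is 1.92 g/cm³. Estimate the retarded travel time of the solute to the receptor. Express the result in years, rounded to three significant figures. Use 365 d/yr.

10.4 years

Hydraulic gradient i = (62.57 − 61.86) / 39.6 = 0.71 / 39.6 = 0.01793
K = 5.25e-5 m/s × 86400 s/d = 4.536 m/d
q = Ki = 4.536 × 0.01793 = 0.08133 m/d
v_s = q/n_e = 0.08133/0.18 = 0.4518 m/d
Retardation R = 1 + ρ_b·K_d/n = 1 + 1.92×1.8/0.18 = 20.20
Contaminant velocity v_c = v/R = 0.4518/20.20 = 0.02237 m/d
t = L/v_c = 84.6/0.02237 = 3782 d
   = 3782/365 = 10.4 yr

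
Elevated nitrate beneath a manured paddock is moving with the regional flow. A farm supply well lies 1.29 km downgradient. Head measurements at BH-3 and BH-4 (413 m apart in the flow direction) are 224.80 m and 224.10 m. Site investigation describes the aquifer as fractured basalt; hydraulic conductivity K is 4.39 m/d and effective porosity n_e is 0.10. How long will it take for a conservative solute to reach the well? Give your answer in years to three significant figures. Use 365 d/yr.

Hydraulic gradient i = (224.80 − 224.10) / 413 = 0.70 / 413 = 0.001695
Darcy flux q = K·i = 4.39 × 0.001695 = 0.007441 m/d
Seepage velocity v = q / n = 0.007441 / 0.10 = 0.07441 m/d
L = 1.29 km = 1290 m
t = L / v = 1290 / 0.07441 = 17340 d
   = 17340 / 365 = 47.5 yr

47.5 years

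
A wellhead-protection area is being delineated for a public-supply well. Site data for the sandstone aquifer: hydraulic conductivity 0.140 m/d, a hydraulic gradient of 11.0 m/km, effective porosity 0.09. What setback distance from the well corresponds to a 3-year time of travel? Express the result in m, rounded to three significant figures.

18.7 m

Darcy flux q = K·i = 0.140 × 0.011 = 0.001540 m/d
Average linear velocity = 0.001540 / 0.09 = 0.01711 m/d
T = 3 yr × 365 = 1095 d
L = v × T = 0.01711 × 1095 = 18.74 m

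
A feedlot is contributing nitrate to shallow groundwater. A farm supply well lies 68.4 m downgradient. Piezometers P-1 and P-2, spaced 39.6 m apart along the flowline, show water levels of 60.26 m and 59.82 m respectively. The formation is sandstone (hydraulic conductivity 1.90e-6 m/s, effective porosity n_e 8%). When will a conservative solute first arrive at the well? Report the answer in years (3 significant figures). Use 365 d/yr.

Hydraulic gradient i = (60.26 − 59.82) / 39.6 = 0.44 / 39.6 = 0.01111
K = 1.90e-6 m/s × 86400 s/d = 0.1642 m/d
Specific discharge q = 0.1642 × 0.01111 = 0.001824 m/d
v = Ki/n = 0.1642·0.01111/0.08 = 0.02280 m/d
t = L / v = 68.4 / 0.02280 = 3000 d
   = 3000 / 365 = 8.22 yr

8.22 years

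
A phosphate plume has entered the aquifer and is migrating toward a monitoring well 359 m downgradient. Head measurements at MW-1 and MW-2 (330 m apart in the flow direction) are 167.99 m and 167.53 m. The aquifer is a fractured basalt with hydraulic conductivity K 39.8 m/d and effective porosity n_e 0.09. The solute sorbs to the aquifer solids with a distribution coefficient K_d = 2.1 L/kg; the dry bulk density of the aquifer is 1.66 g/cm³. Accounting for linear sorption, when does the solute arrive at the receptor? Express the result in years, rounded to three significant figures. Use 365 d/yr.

63.4 years

Hydraulic gradient i = (167.99 − 167.53) / 330 = 0.46 / 330 = 0.001394
q = Ki = 39.8 × 0.001394 = 0.05548 m/d
v = Ki/n = 39.8·0.001394/0.09 = 0.6164 m/d
Retardation R = 1 + ρ_b·K_d/n = 1 + 1.66×2.1/0.09 = 39.73
Contaminant velocity v_c = v/R = 0.6164/39.73 = 0.01551 m/d
t = L/v_c = 359/0.01551 = 23140 d
   = 23140/365 = 63.4 yr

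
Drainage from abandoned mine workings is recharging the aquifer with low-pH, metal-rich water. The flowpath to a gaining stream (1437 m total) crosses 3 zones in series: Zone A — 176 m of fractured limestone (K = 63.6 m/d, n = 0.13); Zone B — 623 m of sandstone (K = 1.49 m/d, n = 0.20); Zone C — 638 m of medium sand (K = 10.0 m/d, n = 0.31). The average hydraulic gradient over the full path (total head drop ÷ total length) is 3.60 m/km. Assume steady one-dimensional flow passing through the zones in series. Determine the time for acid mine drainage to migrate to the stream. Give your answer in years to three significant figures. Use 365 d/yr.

Steady 1-D flow in series ⇒ the Darcy flux q is identical in every zone and the zone head losses add (resistances L/K in series).
Σ(L/K) = 176/63.6 + 623/1.49 + 638/10.0 = 2.767 + 418.1 + 63.80 = 484.7 d
K_eq = L_total / Σ(L/K) = 1437 / 484.7 = 2.965 m/d
q = K_eq · i = 2.965 × 0.0036 = 0.01067 m/d (same in every zone)
Zone A: v = q/n = 0.01067/0.13 = 0.08210 m/d → t_A = 176/0.08210 = 2144 d
Zone B: v = q/n = 0.01067/0.20 = 0.05337 m/d → t_B = 623/0.05337 = 11670 d
Zone C: v = q/n = 0.01067/0.31 = 0.03443 m/d → t_C = 638/0.03443 = 18530 d
Total t = 2144 + 11670 + 18530 = 32350 d
   = 32350 / 365 = 88.6 yr

88.6 years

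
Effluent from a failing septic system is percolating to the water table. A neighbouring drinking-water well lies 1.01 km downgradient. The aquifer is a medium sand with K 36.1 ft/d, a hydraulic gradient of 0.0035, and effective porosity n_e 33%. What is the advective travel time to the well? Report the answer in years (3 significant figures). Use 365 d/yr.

23.7 years

K = 36.1 ft/d × 0.3048 = 11.00 m/d
Darcy flux q = K·i = 11.00 × 0.0035 = 0.03851 m/d
Average linear velocity = 0.03851 / 0.33 = 0.1167 m/d
L = 1.01 km = 1010 m
t = L / v = 1010 / 0.1167 = 8655 d
   = 8655 / 365 = 23.7 yr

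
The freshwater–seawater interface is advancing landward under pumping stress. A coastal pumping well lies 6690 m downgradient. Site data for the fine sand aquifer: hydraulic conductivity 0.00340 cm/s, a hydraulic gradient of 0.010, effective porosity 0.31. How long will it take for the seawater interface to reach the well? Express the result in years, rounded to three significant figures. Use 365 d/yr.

K = 0.00340 cm/s × 864 = 2.938 m/d
q = Ki = 2.938 × 0.010 = 0.02938 m/d
Seepage velocity v = q / n = 0.02938 / 0.31 = 0.09476 m/d
t = L / v = 6690 / 0.09476 = 70600 d
   = 70600 / 365 = 193 yr

193 years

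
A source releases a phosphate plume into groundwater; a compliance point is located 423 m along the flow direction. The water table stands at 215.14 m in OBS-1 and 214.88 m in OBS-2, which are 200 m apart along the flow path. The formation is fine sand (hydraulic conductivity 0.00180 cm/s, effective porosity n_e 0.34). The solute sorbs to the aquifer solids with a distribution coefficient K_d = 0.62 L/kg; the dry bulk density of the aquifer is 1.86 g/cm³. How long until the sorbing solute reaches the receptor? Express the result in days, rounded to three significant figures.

Hydraulic gradient i = (215.14 − 214.88) / 200 = 0.26 / 200 = 0.001300
K = 0.00180 cm/s × 864 = 1.555 m/d
Specific discharge q = 1.555 × 0.001300 = 0.002022 m/d
Average linear velocity = 0.002022 / 0.34 = 0.005946 m/d
Retardation R = 1 + ρ_b·K_d/n = 1 + 1.86×0.62/0.34 = 4.392
Contaminant velocity v_c = v/R = 0.005946/4.392 = 0.001354 m/d
t = L/v_c = 423/0.001354 = 312400 d

312000 days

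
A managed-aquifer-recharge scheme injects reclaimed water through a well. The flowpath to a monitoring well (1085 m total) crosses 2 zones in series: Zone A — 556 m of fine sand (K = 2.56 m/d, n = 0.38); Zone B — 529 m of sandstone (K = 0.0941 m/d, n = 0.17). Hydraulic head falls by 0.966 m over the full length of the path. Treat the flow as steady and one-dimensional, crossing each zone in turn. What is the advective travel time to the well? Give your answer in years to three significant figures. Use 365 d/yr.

4990 years

Steady 1-D flow in series ⇒ the Darcy flux q is identical in every zone and the zone head losses add (resistances L/K in series).
Σ(L/K) = 556/2.56 + 529/0.0941 = 217.2 + 5622 = 5839 d
q = ΔH / Σ(L/K) = 0.966 / 5839 = 1.654e-4 m/d (same in every zone)
Zone A: v = q/n = 1.654e-4/0.38 = 4.354e-4 m/d → t_A = 556/4.354e-4 = 1.277e6 d
Zone B: v = q/n = 1.654e-4/0.17 = 9.732e-4 m/d → t_B = 529/9.732e-4 = 543600 d
Total t = 1.277e6 + 543600 = 1.821e6 d
   = 1.821e6 / 365 = 4990 yr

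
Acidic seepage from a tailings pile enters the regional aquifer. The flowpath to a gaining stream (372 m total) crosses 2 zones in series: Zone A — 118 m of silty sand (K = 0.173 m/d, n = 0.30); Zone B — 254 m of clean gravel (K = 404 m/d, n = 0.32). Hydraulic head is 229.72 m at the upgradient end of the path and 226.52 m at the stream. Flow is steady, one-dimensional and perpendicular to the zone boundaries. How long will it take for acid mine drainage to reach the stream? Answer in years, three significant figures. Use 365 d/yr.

Total head drop ΔH = 229.72 − 226.52 = 3.20 m
Continuity: the same q passes through each zone, so ΔH = q·Σ(L_j/K_j) — the zones act as resistances in series.
Σ(L/K) = 118/0.173 + 254/404 = 682.1 + 0.6287 = 682.7 d
q = ΔH / Σ(L/K) = 3.20 / 682.7 = 0.004687 m/d (same in every zone)
Zone A: v = q/n = 0.004687/0.30 = 0.01562 m/d → t_A = 118/0.01562 = 7552 d
Zone B: v = q/n = 0.004687/0.32 = 0.01465 m/d → t_B = 254/0.01465 = 17340 d
Total t = 7552 + 17340 = 24890 d
   = 24890 / 365 = 68.2 yr

68.2 years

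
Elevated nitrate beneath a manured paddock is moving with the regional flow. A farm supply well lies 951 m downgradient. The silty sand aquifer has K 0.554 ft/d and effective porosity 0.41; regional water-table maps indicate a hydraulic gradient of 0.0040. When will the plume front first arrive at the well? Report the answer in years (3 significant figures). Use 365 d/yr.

K = 0.554 ft/d × 0.3048 = 0.1689 m/d
Specific discharge q = 0.1689 × 0.0040 = 6.754e-4 m/d
Seepage velocity v = q / n = 6.754e-4 / 0.41 = 0.001647 m/d
t = L / v = 951 / 0.001647 = 577300 d
   = 577300 / 365 = 1580 yr

1580 years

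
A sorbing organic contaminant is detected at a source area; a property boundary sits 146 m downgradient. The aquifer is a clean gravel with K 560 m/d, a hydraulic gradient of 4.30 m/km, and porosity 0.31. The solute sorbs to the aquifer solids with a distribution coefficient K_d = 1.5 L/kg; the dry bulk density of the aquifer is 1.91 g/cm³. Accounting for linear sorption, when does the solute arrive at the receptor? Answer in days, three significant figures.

193 days

Darcy flux q = K·i = 560 × 0.0043 = 2.408 m/d
v_s = q/n_e = 2.408/0.31 = 7.768 m/d
Retardation R = 1 + ρ_b·K_d/n = 1 + 1.91×1.5/0.31 = 10.24
Contaminant velocity v_c = v/R = 7.768/10.24 = 0.7584 m/d
t = L/v_c = 146/0.7584 = 192.5 d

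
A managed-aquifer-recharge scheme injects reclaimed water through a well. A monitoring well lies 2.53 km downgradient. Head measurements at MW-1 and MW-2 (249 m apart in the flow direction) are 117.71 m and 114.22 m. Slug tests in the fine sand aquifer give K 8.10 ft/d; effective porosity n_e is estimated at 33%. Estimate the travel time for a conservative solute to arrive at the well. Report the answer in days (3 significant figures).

24100 days

Hydraulic gradient i = (117.71 − 114.22) / 249 = 3.49 / 249 = 0.01402
K = 8.10 ft/d × 0.3048 = 2.469 m/d
Specific discharge q = 2.469 × 0.01402 = 0.03460 m/d
Average linear velocity = 0.03460 / 0.33 = 0.1049 m/d
L = 2.53 km = 2530 m
t = L / v = 2530 / 0.1049 = 24130 d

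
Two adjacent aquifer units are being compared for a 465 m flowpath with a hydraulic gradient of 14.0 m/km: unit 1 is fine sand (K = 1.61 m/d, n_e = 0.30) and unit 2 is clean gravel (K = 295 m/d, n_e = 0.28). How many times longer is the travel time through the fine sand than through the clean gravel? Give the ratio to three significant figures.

196

Unit 1 (fine sand): v = 1.61×0.014/0.30 = 0.07513 m/d, t = 465/0.07513 = 6189 d
Unit 2 (clean gravel): v = 295×0.014/0.28 = 14.75 m/d, t = 465/14.75 = 31.53 d
t(fine sand) / t(clean gravel) = 6189/31.53 = 196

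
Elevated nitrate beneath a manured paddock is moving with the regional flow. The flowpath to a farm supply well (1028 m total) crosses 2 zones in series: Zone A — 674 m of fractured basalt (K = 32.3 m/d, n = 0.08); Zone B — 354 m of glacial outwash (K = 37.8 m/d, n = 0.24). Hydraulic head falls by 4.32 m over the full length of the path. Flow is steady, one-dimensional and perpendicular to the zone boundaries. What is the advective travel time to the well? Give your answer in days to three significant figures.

972 days

Steady 1-D flow in series ⇒ the Darcy flux q is identical in every zone and the zone head losses add (resistances L/K in series).
Σ(L/K) = 674/32.3 + 354/37.8 = 20.87 + 9.365 = 30.23 d
q = ΔH / Σ(L/K) = 4.32 / 30.23 = 0.1429 m/d (same in every zone)
Zone A: v = q/n = 0.1429/0.08 = 1.786 m/d → t_A = 674/1.786 = 377.3 d
Zone B: v = q/n = 0.1429/0.24 = 0.5954 m/d → t_B = 354/0.5954 = 594.6 d
Total t = 377.3 + 594.6 = 971.9 d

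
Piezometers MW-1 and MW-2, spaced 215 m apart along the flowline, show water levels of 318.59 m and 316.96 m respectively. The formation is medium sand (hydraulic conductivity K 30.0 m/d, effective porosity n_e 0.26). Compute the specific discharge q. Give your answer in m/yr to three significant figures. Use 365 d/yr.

Hydraulic gradient i = (318.59 − 316.96) / 215 = 1.63 / 215 = 0.007581
q = Ki = 30.0 × 0.007581 = 0.2274 m/d
   = 0.2274 × 365 = 83.0 m/yr

83.0 m/yr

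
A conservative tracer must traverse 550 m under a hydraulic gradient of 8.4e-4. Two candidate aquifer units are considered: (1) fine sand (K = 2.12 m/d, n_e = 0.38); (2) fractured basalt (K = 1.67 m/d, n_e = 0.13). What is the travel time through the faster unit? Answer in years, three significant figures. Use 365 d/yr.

140 years

Unit 1 (fine sand): v = 2.12×8.4e-4/0.38 = 0.004686 m/d, t = 550/0.004686 = 117400 d
Unit 2 (fractured basalt): v = 1.67×8.4e-4/0.13 = 0.01079 m/d, t = 550/0.01079 = 50970 d
Faster: 50970 d / 365 = 140 yr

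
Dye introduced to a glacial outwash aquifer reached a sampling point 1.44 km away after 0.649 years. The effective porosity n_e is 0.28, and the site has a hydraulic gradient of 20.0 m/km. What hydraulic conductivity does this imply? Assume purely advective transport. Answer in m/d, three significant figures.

t = 0.649 years = 236.9 d
L = 1.44 km = 1440 m
v = L / t = 1440 / 236.9 = 6.079 m/d
K = v · n / i = 6.079 × 0.28 / 0.020 = 85.1 m/d

85.1 m/d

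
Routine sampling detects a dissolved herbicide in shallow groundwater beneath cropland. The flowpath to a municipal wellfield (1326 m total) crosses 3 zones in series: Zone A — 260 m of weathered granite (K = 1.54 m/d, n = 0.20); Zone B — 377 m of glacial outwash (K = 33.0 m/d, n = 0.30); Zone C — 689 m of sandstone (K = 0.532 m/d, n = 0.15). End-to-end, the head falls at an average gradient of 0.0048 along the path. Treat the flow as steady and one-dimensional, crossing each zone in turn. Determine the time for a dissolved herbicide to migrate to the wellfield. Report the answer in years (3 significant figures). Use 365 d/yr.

Steady 1-D flow in series ⇒ the Darcy flux q is identical in every zone and the zone head losses add (resistances L/K in series).
Σ(L/K) = 260/1.54 + 377/33.0 + 689/0.532 = 168.8 + 11.42 + 1295 = 1475 d
K_eq = L_total / Σ(L/K) = 1326 / 1475 = 0.8988 m/d
q = K_eq · i = 0.8988 × 0.0048 = 0.004314 m/d (same in every zone)
Zone A: v = q/n = 0.004314/0.20 = 0.02157 m/d → t_A = 260/0.02157 = 12050 d
Zone B: v = q/n = 0.004314/0.30 = 0.01438 m/d → t_B = 377/0.01438 = 26220 d
Zone C: v = q/n = 0.004314/0.15 = 0.02876 m/d → t_C = 689/0.02876 = 23960 d
Total t = 12050 + 26220 + 23960 = 62230 d
   = 62230 / 365 = 170 yr

170 years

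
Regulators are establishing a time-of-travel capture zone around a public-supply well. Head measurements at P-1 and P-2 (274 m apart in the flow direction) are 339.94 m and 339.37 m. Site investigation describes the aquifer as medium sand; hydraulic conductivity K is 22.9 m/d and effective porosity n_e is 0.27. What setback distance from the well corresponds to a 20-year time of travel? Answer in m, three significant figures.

1290 m

Hydraulic gradient i = (339.94 − 339.37) / 274 = 0.57 / 274 = 0.002080
q = Ki = 22.9 × 0.002080 = 0.04764 m/d
Average linear velocity = 0.04764 / 0.27 = 0.1764 m/d
T = 20 yr × 365 = 7300 d
L = v × T = 0.1764 × 7300 = 1288 m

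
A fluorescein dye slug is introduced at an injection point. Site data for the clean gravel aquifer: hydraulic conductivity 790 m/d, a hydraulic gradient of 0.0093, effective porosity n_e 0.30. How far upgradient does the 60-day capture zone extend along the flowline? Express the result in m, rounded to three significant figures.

q = Ki = 790 × 0.0093 = 7.347 m/d
Seepage velocity v = q / n = 7.347 / 0.30 = 24.49 m/d
L = v × T = 24.49 × 60 = 1469 m

1470 m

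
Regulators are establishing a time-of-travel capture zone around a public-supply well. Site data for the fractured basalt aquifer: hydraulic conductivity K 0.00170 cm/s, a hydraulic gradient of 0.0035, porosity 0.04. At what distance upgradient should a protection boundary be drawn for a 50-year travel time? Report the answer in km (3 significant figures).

K = 0.00170 cm/s × 864 = 1.469 m/d
q = Ki = 1.469 × 0.0035 = 0.005141 m/d
Seepage velocity v = q / n = 0.005141 / 0.04 = 0.1285 m/d
T = 50 yr × 365 = 18250 d
L = v × T = 0.1285 × 18250 = 2345 m
   = 2.35 km

2.35 km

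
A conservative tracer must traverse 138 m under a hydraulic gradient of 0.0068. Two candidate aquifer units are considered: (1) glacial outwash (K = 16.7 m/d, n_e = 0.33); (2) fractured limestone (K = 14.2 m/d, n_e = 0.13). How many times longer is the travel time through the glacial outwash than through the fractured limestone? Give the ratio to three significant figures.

2.16

Unit 1 (glacial outwash): v = 16.7×0.0068/0.33 = 0.3441 m/d, t = 138/0.3441 = 401.0 d
Unit 2 (fractured limestone): v = 14.2×0.0068/0.13 = 0.7428 m/d, t = 138/0.7428 = 185.8 d
t(glacial outwash) / t(fractured limestone) = 401.0/185.8 = 2.16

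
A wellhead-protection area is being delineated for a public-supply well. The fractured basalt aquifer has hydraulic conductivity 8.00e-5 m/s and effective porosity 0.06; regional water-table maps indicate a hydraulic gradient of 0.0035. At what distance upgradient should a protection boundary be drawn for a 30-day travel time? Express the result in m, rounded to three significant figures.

K = 8.00e-5 m/s × 86400 s/d = 6.912 m/d
Specific discharge q = 6.912 × 0.0035 = 0.02419 m/d
Seepage velocity v = q / n = 0.02419 / 0.06 = 0.4032 m/d
L = v × T = 0.4032 × 30 = 12.10 m

12.1 m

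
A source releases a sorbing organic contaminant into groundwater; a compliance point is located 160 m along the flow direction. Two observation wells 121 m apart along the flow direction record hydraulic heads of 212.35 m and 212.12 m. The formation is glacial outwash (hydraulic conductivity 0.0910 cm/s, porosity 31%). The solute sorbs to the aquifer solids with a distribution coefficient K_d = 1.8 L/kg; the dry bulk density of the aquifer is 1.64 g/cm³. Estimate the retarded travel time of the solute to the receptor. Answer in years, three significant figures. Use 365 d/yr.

Hydraulic gradient i = (212.35 − 212.12) / 121 = 0.23 / 121 = 0.001901
K = 0.0910 cm/s × 864 = 78.62 m/d
Darcy flux q = K·i = 78.62 × 0.001901 = 0.1495 m/d
v_s = q/n_e = 0.1495/0.31 = 0.4821 m/d
Retardation R = 1 + ρ_b·K_d/n = 1 + 1.64×1.8/0.31 = 10.52
Contaminant velocity v_c = v/R = 0.4821/10.52 = 0.04582 m/d
t = L/v_c = 160/0.04582 = 3492 d
   = 3492/365 = 9.57 yr

9.57 years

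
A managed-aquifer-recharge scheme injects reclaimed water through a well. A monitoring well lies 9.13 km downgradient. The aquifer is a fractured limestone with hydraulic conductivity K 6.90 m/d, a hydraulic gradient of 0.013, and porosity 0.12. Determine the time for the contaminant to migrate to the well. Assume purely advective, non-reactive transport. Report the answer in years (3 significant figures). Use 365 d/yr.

33.5 years

Darcy flux q = K·i = 6.90 × 0.013 = 0.08970 m/d
Seepage velocity v = q / n = 0.08970 / 0.12 = 0.7475 m/d
L = 9.13 km = 9130 m
t = L / v = 9130 / 0.7475 = 12210 d
   = 12210 / 365 = 33.5 yr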